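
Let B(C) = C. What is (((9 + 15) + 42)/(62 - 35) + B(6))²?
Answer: 5776/81 ≈ 71.309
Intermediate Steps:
(((9 + 15) + 42)/(62 - 35) + B(6))² = (((9 + 15) + 42)/(62 - 35) + 6)² = ((24 + 42)/27 + 6)² = (66*(1/27) + 6)² = (22/9 + 6)² = (76/9)² = 5776/81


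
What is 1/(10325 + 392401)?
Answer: 1/402726 ≈ 2.4831e-6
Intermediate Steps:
1/(10325 + 392401) = 1/402726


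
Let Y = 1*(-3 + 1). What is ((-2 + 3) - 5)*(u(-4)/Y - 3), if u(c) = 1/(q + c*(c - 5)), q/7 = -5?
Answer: 14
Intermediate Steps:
q = -35 (q = 7*(-5) = -35)
Y = -2 (Y = 1*(-2) = -2)
u(c) = 1/(-35 + c*(-5 + c)) (u(c) = 1/(-35 + c*(c - 5)) = 1/(-35 + c*(-5 + c)))
((-2 + 3) - 5)*(u(-4)/Y - 3) = ((-2 + 3) - 5)*(1/(-35 + (-4)² - 5*(-4)*(-2)) - 3) = (1 - 5)*(-½/(-35 + 16 + 20) - 3) = -4*(-½/1 - 3) = -4*(1*(-½) - 3) = -4*(-½ - 3) = -4*(-7/2) = 14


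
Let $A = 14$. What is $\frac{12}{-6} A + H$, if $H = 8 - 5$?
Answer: $-25$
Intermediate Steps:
$H = 3$ ($H = 8 - 5 = 3$)
$\frac{12}{-6} A + H = \frac{12}{-6} \cdot 14 + 3 = 12 \left(- \frac{1}{6}\right) 14 + 3 = \left(-2\right) 14 + 3 = -28 + 3 = -25$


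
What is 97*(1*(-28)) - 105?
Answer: -2821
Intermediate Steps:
97*(1*(-28)) - 105 = 97*(-28) - 105 = -2716 - 105 = -2821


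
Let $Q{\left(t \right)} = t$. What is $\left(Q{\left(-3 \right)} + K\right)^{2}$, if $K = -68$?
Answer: $5041$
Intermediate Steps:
$\left(Q{\left(-3 \right)} + K\right)^{2} = \left(-3 - 68\right)^{2} = \left(-71\right)^{2} = 5041$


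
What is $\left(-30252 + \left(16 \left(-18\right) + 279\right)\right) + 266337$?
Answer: $236076$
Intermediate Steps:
$\left(-30252 + \left(16 \left(-18\right) + 279\right)\right) + 266337 = \left(-30252 + \left(-288 + 279\right)\right) + 266337 = \left(-30252 - 9\right) + 266337 = -30261 + 266337 = 236076$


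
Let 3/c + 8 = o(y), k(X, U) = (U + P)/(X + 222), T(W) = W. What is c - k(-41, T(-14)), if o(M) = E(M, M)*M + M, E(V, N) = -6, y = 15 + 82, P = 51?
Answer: -18784/89233 ≈ -0.21051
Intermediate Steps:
y = 97
k(X, U) = (51 + U)/(222 + X) (k(X, U) = (U + 51)/(X + 222) = (51 + U)/(222 + X))
o(M) = -5*M (o(M) = -6*M + M = -5*M)
c = -3/493 (c = 3/(-8 - 5*97) = 3/(-8 - 485) = 3/(-493) = 3*(-1/493) = -3/493 ≈ -0.0060852)
c - k(-41, T(-14)) = -3/493 - (51 - 14)/(222 - 41) = -3/493 - 37/181 = -18784/89233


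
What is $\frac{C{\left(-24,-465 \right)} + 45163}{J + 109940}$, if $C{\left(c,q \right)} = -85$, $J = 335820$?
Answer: $\frac{22539}{222880} \approx 0.10113$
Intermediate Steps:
$\frac{C{\left(-24,-465 \right)} + 45163}{J + 109940} = \frac{-85 + 45163}{335820 + 109940} = \frac{45078}{445760} = 45078 \cdot \frac{1}{445760} = \frac{22539}{222880}$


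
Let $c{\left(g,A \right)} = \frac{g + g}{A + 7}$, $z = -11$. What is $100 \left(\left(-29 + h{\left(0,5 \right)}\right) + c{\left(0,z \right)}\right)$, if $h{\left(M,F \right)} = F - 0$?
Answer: $-2400$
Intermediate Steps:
$h{\left(M,F \right)} = F$ ($h{\left(M,F \right)} = F + 0 = F$)
$c{\left(g,A \right)} = \frac{2 g}{7 + A}$
$100 \left(\left(-29 + h{\left(0,5 \right)}\right) + c{\left(0,z \right)}\right) = 100 \left(\left(-29 + 5\right) + 2 \cdot 0 \frac{1}{7 - 11}\right) = 100 \left(-24 + 2 \cdot 0 \frac{1}{-4}\right) = 100 \left(-24 + 2 \cdot 0 \left(- \frac{1}{4}\right)\right) = 100 \left(-24 + 0\right) = 100 \left(-24\right) = -2400$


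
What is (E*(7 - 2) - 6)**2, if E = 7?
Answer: 841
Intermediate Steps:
(E*(7 - 2) - 6)**2 = (7*(7 - 2) - 6)**2 = (7*5 - 6)**2 = (35 - 6)**2 = 29**2 = 841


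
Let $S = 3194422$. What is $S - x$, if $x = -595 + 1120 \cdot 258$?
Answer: $2906057$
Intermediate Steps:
$x = 288365$ ($x = -595 + 288960 = 288365$)
$S - x = 3194422 - 288365 = 2906057$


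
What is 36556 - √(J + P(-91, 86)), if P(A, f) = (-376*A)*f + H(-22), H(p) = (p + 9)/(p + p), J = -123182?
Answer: 36556 - 7*√27848711/22 ≈ 34877.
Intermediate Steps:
H(p) = (9 + p)/(2*p) (H(p) = (9 + p)/((2*p)) = (9 + p)*(1/(2*p)) = (9 + p)/(2*p))
P(A, f) = 13/44 - 376*A*f (P(A, f) = (-376*A)*f + (½)*(9 - 22)/(-22) = -376*A*f + (½)*(-1/22)*(-13) = -376*A*f + 13/44 = 13/44 - 376*A*f)
36556 - √(J + P(-91, 86)) = 36556 - √(-123182 + (13/44 - 376*(-91)*86)) = 36556 - √(-123182 + (13/44 + 2942576)) = 36556 - √(-123182 + 129473357/44) = 36556 - √(124053349/44) = 36556 - 7*√27848711/22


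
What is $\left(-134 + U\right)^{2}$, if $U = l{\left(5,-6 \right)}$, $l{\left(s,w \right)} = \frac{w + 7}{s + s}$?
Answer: $\frac{1792921}{100} \approx 17929.0$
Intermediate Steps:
$l{\left(s,w \right)} = \frac{7 + w}{2 s}$
$U = \frac{1}{10}$ ($U = \frac{7 - 6}{2 \cdot 5} = \frac{1}{2} \cdot \frac{1}{5} \cdot 1 = \frac{1}{10} \approx 0.1$)
$\left(-134 + U\right)^{2} = \left(-134 + \frac{1}{10}\right)^{2} = \left(- \frac{1339}{10}\right)^{2} = \frac{1792921}{100}$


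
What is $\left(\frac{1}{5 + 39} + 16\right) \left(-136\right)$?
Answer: $- \frac{23970}{11} \approx -2179.1$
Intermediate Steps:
$\left(\frac{1}{5 + 39} + 16\right) \left(-136\right) = \left(\frac{1}{44} + 16\right) \left(-136\right) = \frac{705}{44} \left(-136\right) = - \frac{23970}{11}$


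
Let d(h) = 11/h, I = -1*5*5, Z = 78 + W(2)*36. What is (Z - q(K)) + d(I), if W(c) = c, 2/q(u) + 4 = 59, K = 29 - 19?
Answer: 41119/275 ≈ 149.52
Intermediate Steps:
K = 10
q(u) = 2/55 (q(u) = 2/(-4 + 59) = 2/55)
Z = 150 (Z = 78 + 2*36 = 78 + 72 = 150)
I = -25 (I = -5*5 = -25)
(Z - q(K)) + d(I) = (150 - 1*2/55) + 11/(-25) = (150 - 2/55) + 11*(-1/25) = 8248/55 - 11/25 = 41119/275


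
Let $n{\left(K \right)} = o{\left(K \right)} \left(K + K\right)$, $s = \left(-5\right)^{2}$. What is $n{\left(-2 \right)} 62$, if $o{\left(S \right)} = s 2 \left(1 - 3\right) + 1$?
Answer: $24552$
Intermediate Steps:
$s = 25$
$o{\left(S \right)} = -99$ ($o{\left(S \right)} = 25 \cdot 2 \left(1 - 3\right) + 1 = 25 \cdot 2 \left(-2\right) + 1 = 25 \left(-4\right) + 1 = -100 + 1 = -99$)
$n{\left(K \right)} = - 198 K$ ($n{\left(K \right)} = - 99 \left(K + K\right) = - 99 \cdot 2 K = - 198 K$)
$n{\left(-2 \right)} 62 = \left(-198\right) \left(-2\right) 62 = 396 \cdot 62 = 24552$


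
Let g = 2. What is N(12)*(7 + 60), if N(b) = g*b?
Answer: 1608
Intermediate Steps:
N(b) = 2*b
N(12)*(7 + 60) = (2*12)*(7 + 60) = 24*67 = 1608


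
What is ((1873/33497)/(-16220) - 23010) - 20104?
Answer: -23424756254633/543321340 ≈ -43114.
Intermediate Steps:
((1873/33497)/(-16220) - 23010) - 20104 = ((1873*(1/33497))*(-1/16220) - 23010) - 20104 = ((1873/33497)*(-1/16220) - 23010) - 20104 = (-1873/543321340 - 23010) - 20104 = -12501824035273/543321340 - 20104 = -23424756254633/543321340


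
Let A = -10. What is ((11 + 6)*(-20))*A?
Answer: 3400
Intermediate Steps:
((11 + 6)*(-20))*A = ((11 + 6)*(-20))*(-10) = (17*(-20))*(-10) = -340*(-10) = 3400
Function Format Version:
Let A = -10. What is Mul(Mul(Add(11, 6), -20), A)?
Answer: 3400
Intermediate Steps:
Mul(Mul(Add(11, 6), -20), A) = Mul(Mul(Add(11, 6), -20), -10) = Mul(Mul(17, -20), -10) = Mul(-340, -10) = 3400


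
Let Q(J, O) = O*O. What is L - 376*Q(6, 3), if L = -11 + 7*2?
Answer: -3381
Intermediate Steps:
Q(J, O) = O**2
L = 3 (L = -11 + 14 = 3)
L - 376*Q(6, 3) = 3 - 376*3**2 = 3 - 376*9 = 3 - 3384 = -3381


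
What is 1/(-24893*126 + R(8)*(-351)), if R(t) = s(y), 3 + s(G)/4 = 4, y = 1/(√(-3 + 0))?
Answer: -1/3137922 ≈ -3.1868e-7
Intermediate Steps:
y = -I*√3/3 (y = 1/(√(-3)) = 1/(I*√3) = -I*√3/3 ≈ -0.57735*I)
s(G) = 4 (s(G) = -12 + 4*4 = -12 + 16 = 4)
R(t) = 4
1/(-24893*126 + R(8)*(-351)) = 1/(-24893*126 + 4*(-351)) = 1/(-3136518 - 1404) = 1/(-3137922) = -1/3137922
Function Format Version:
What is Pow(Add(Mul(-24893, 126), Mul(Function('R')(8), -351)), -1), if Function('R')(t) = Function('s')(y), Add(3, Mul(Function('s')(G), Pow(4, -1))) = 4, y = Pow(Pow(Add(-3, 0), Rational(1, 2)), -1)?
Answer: Rational(-1, 3137922) ≈ -3.1868e-7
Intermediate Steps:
y = Mul(Rational(-1, 3), I, Pow(3, Rational(1, 2))) (y = Pow(Pow(-3, Rational(1, 2)), -1) = Pow(Mul(I, Pow(3, Rational(1, 2))), -1) = Mul(Rational(-1, 3), I, Pow(3, Rational(1, 2))) ≈ Mul(-0.57735, I))
Function('s')(G) = 4 (Function('s')(G) = Add(-12, Mul(4, 4)) = Add(-12, 16) = 4)
Function('R')(t) = 4
Pow(Add(Mul(-24893, 126), Mul(Function('R')(8), -351)), -1) = Pow(Add(Mul(-24893, 126), Mul(4, -351)), -1) = Pow(Add(-3136518, -1404), -1) = Pow(-3137922, -1) = Rational(-1, 3137922)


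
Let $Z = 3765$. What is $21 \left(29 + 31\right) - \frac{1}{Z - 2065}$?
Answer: $\frac{2141999}{1700} \approx 1260.0$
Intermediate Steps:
$21 \left(29 + 31\right) - \frac{1}{Z - 2065} = 21 \left(29 + 31\right) - \frac{1}{3765 - 2065} = 21 \cdot 60 - \frac{1}{1700} = 1260 - \frac{1}{1700} = \frac{2141999}{1700}$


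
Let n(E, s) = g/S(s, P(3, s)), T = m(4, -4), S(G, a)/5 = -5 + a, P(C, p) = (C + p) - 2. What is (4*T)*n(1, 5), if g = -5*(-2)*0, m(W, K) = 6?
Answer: 0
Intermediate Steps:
P(C, p) = -2 + C + p
S(G, a) = -25 + 5*a (S(G, a) = 5*(-5 + a) = -25 + 5*a)
T = 6
g = 0 (g = 10*0 = 0)
n(E, s) = 0 (n(E, s) = 0/(-25 + 5*(-2 + 3 + s)) = 0/(-25 + 5*(1 + s)) = 0/(-25 + (5 + 5*s)) = 0/(-20 + 5*s) = 0)
(4*T)*n(1, 5) = (4*6)*0 = 24*0 = 0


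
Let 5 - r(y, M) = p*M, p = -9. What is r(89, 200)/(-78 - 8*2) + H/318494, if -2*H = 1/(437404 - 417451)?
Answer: -11470613961557/597361613508 ≈ -19.202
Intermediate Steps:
H = -1/39906 (H = -1/(2*(437404 - 417451)) = -½/19953 = -½*1/19953 = -1/39906 ≈ -2.5059e-5)
r(y, M) = 5 + 9*M (r(y, M) = 5 - (-9)*M = 5 + 9*M)
r(89, 200)/(-78 - 8*2) + H/318494 = (5 + 9*200)/(-78 - 8*2) - 1/39906/318494 = (5 + 1800)/(-78 - 16) - 1/39906*1/318494 = 1805/(-94) - 1/12709821564 = 1805*(-1/94) - 1/12709821564 = -1805/94 - 1/12709821564 = -11470613961557/597361613508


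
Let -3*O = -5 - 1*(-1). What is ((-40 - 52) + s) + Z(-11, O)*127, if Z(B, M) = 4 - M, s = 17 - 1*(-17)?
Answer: 842/3 ≈ 280.67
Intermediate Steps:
s = 34 (s = 17 + 17 = 34)
O = 4/3 (O = -(-5 - 1*(-1))/3 = -(-5 + 1)/3 = -⅓*(-4) = 4/3 ≈ 1.3333)
((-40 - 52) + s) + Z(-11, O)*127 = ((-40 - 52) + 34) + (4 - 1*4/3)*127 = (-92 + 34) + (4 - 4/3)*127 = -58 + (8/3)*127 = -58 + 1016/3 = 842/3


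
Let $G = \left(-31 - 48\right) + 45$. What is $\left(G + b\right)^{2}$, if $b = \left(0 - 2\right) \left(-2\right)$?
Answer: $900$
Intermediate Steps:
$b = 4$ ($b = \left(-2\right) \left(-2\right) = 4$)
$G = -34$ ($G = -79 + 45 = -34$)
$\left(G + b\right)^{2} = \left(-34 + 4\right)^{2} = \left(-30\right)^{2} = 900$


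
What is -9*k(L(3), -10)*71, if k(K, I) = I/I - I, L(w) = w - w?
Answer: -7029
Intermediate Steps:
L(w) = 0
k(K, I) = 1 - I
-9*k(L(3), -10)*71 = -9*(1 - 1*(-10))*71 = -9*(1 + 10)*71 = -9*11*71 = -99*71 = -7029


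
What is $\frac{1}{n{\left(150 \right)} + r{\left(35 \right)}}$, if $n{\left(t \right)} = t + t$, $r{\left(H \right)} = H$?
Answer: $\frac{1}{335} \approx 0.0029851$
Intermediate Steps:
$n{\left(t \right)} = 2 t$
$\frac{1}{n{\left(150 \right)} + r{\left(35 \right)}} = \frac{1}{2 \cdot 150 + 35} = \frac{1}{300 + 35} = \frac{1}{335}$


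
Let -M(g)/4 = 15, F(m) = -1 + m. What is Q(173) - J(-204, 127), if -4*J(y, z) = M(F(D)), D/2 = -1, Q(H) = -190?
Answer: -205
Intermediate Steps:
D = -2 (D = 2*(-1) = -2)
M(g) = -60 (M(g) = -4*15 = -60)
J(y, z) = 15 (J(y, z) = -1/4*(-60) = 15)
Q(173) - J(-204, 127) = -190 - 1*15 = -190 - 15 = -205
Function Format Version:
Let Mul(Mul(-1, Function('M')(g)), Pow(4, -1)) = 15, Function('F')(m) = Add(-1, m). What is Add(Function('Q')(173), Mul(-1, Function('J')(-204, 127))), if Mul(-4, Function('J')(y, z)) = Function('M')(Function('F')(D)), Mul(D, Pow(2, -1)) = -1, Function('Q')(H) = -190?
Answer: -205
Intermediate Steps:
D = -2 (D = Mul(2, -1) = -2)
Function('M')(g) = -60 (Function('M')(g) = Mul(-4, 15) = -60)
Function('J')(y, z) = 15 (Function('J')(y, z) = Mul(Rational(-1, 4), -60) = 15)
Add(Function('Q')(173), Mul(-1, Function('J')(-204, 127))) = Add(-190, Mul(-1, 15)) = Add(-190, -15) = -205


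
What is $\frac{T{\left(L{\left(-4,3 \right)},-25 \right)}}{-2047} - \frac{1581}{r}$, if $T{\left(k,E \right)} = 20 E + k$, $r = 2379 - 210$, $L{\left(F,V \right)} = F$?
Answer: $- \frac{714377}{1479981} \approx -0.48269$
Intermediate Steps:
$r = 2169$
$T{\left(k,E \right)} = k + 20 E$
$\frac{T{\left(L{\left(-4,3 \right)},-25 \right)}}{-2047} - \frac{1581}{r} = \frac{-4 + 20 \left(-25\right)}{-2047} - \frac{1581}{2169} = \left(-4 - 500\right) \left(- \frac{1}{2047}\right) - \frac{527}{723} = \left(-504\right) \left(- \frac{1}{2047}\right) - \frac{527}{723} = \frac{504}{2047} - \frac{527}{723} = - \frac{714377}{1479981}$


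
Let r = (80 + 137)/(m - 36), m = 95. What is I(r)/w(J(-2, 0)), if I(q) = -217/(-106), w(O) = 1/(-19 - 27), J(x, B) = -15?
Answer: -4991/53 ≈ -94.170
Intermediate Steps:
r = 217/59 (r = (80 + 137)/(95 - 36) = 217/59 ≈ 3.6780)
w(O) = -1/46 (w(O) = 1/(-46) = -1/46)
I(q) = 217/106 (I(q) = -217*(-1/106) = 217/106)
I(r)/w(J(-2, 0)) = 217/(106*(-1/46)) = (217/106)*(-46) = -4991/53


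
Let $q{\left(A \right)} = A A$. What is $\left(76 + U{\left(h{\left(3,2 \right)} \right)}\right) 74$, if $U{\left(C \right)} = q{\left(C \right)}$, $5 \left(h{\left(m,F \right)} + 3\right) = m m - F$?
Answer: $\frac{145336}{25} \approx 5813.4$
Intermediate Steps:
$h{\left(m,F \right)} = -3 - \frac{F}{5} + \frac{m^{2}}{5}$ ($h{\left(m,F \right)} = -3 + \frac{m m - F}{5} = -3 + \frac{m^{2} - F}{5} = -3 - \left(- \frac{m^{2}}{5} + \frac{F}{5}\right) = -3 - \frac{F}{5} + \frac{m^{2}}{5}$)
$q{\left(A \right)} = A^{2}$
$U{\left(C \right)} = C^{2}$
$\left(76 + U{\left(h{\left(3,2 \right)} \right)}\right) 74 = \left(76 + \left(-3 - \frac{2}{5} + \frac{3^{2}}{5}\right)^{2}\right) 74 = \left(76 + \left(-3 - \frac{2}{5} + \frac{1}{5} \cdot 9\right)^{2}\right) 74 = \left(76 + \left(-3 - \frac{2}{5} + \frac{9}{5}\right)^{2}\right) 74 = \left(76 + \left(- \frac{8}{5}\right)^{2}\right) 74 = \left(76 + \frac{64}{25}\right) 74 = \frac{1964}{25} \cdot 74 = \frac{145336}{25}$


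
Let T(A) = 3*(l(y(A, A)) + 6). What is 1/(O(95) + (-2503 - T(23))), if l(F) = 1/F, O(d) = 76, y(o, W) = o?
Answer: -23/56238 ≈ -0.00040898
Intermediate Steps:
l(F) = 1/F
T(A) = 18 + 3/A (T(A) = 3*(1/A + 6) = 3*(6 + 1/A) = 18 + 3/A)
1/(O(95) + (-2503 - T(23))) = 1/(76 + (-2503 - (18 + 3/23))) = 1/(76 + (-2503 - 1*417/23)) = 1/(76 + (-2503 - 417/23)) = 1/(76 - 57986/23) = 1/(-56238/23) = -23/56238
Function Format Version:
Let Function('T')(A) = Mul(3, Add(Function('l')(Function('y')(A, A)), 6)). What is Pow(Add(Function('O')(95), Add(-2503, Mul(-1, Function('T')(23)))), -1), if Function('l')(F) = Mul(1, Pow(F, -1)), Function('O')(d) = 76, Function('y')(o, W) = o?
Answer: Rational(-23, 56238) ≈ -0.00040898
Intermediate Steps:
Function('l')(F) = Pow(F, -1)
Function('T')(A) = Add(18, Mul(3, Pow(A, -1))) (Function('T')(A) = Mul(3, Add(Pow(A, -1), 6)) = Mul(3, Add(6, Pow(A, -1))) = Add(18, Mul(3, Pow(A, -1))))
Pow(Add(Function('O')(95), Add(-2503, Mul(-1, Function('T')(23)))), -1) = Pow(Add(76, Add(-2503, Mul(-1, Add(18, Mul(3, Pow(23, -1)))))), -1) = Pow(Add(76, Add(-2503, Mul(-1, Add(18, Mul(3, Rational(1, 23)))))), -1) = Pow(Add(76, Add(-2503, Mul(-1, Add(18, Rational(3, 23))))), -1) = Pow(Add(76, Add(-2503, Mul(-1, Rational(417, 23)))), -1) = Pow(Add(76, Add(-2503, Rational(-417, 23))), -1) = Pow(Add(76, Rational(-57986, 23)), -1) = Pow(Rational(-56238, 23), -1) = Rational(-23, 56238)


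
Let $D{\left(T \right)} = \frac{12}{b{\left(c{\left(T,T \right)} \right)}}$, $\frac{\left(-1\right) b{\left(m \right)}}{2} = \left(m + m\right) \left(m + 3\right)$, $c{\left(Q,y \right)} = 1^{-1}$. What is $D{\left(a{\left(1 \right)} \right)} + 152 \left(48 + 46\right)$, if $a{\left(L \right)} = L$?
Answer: $\frac{57149}{4} \approx 14287.0$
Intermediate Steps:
$c{\left(Q,y \right)} = 1$
$b{\left(m \right)} = - 4 m \left(3 + m\right)$ ($b{\left(m \right)} = - 2 \left(m + m\right) \left(m + 3\right) = - 2 \cdot 2 m \left(3 + m\right) = - 4 m \left(3 + m\right)$)
$D{\left(T \right)} = - \frac{3}{4}$ ($D{\left(T \right)} = \frac{12}{\left(-4\right) 1 \left(3 + 1\right)} = \frac{12}{\left(-4\right) 1 \cdot 4} = \frac{12}{-16} = 12 \left(- \frac{1}{16}\right) = - \frac{3}{4}$)
$D{\left(a{\left(1 \right)} \right)} + 152 \left(48 + 46\right) = - \frac{3}{4} + 152 \left(48 + 46\right) = - \frac{3}{4} + 152 \cdot 94 = - \frac{3}{4} + 14288 = \frac{57149}{4}$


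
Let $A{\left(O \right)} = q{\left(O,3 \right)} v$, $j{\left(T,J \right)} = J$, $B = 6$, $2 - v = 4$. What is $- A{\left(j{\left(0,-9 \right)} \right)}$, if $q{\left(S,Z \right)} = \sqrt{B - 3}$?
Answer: $2 \sqrt{3} \approx 3.4641$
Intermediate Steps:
$v = -2$ ($v = 2 - 4 = -2$)
$q{\left(S,Z \right)} = \sqrt{3}$ ($q{\left(S,Z \right)} = \sqrt{6 - 3} = \sqrt{3}$)
$A{\left(O \right)} = - 2 \sqrt{3}$ ($A{\left(O \right)} = \sqrt{3} \left(-2\right) = - 2 \sqrt{3}$)
$- A{\left(j{\left(0,-9 \right)} \right)} = - \left(-2\right) \sqrt{3} = 2 \sqrt{3}$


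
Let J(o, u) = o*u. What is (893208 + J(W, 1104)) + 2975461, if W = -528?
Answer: 3285757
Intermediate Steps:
(893208 + J(W, 1104)) + 2975461 = (893208 - 528*1104) + 2975461 = (893208 - 582912) + 2975461 = 310296 + 2975461 = 3285757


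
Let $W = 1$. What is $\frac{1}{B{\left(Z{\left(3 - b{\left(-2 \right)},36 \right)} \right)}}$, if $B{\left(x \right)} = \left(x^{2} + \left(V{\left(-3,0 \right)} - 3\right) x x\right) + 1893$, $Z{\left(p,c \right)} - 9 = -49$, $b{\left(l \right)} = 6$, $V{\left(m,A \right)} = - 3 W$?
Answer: $- \frac{1}{6107} \approx -0.00016375$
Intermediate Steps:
$V{\left(m,A \right)} = -3$ ($V{\left(m,A \right)} = \left(-3\right) 1 = -3$)
$Z{\left(p,c \right)} = -40$ ($Z{\left(p,c \right)} = 9 - 49 = -40$)
$B{\left(x \right)} = 1893 - 5 x^{2}$ ($B{\left(x \right)} = \left(x^{2} + \left(-3 - 3\right) x x\right) + 1893 = \left(x^{2} + - 6 x x\right) + 1893 = \left(x^{2} - 6 x^{2}\right) + 1893 = - 5 x^{2} + 1893 = 1893 - 5 x^{2}$)
$\frac{1}{B{\left(Z{\left(3 - b{\left(-2 \right)},36 \right)} \right)}} = \frac{1}{1893 - 5 \left(-40\right)^{2}} = \frac{1}{1893 - 8000} = \frac{1}{-6107} = - \frac{1}{6107}$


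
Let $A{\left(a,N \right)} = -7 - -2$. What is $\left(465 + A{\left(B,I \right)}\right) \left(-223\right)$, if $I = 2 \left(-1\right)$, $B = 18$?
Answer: $-102580$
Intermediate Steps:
$I = -2$
$A{\left(a,N \right)} = -5$ ($A{\left(a,N \right)} = -7 + 2 = -5$)
$\left(465 + A{\left(B,I \right)}\right) \left(-223\right) = \left(465 - 5\right) \left(-223\right) = 460 \left(-223\right) = -102580$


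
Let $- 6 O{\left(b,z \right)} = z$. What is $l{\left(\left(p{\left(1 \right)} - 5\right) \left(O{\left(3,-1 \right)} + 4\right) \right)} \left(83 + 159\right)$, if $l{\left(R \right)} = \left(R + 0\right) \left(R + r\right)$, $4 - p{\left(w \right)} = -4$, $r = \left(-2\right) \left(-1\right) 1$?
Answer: $\frac{87725}{2} \approx 43863.0$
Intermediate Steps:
$O{\left(b,z \right)} = - \frac{z}{6}$
$r = 2$ ($r = 2 \cdot 1 = 2$)
$p{\left(w \right)} = 8$ ($p{\left(w \right)} = 4 - -4 = 4 + 4 = 8$)
$l{\left(R \right)} = R \left(2 + R\right)$ ($l{\left(R \right)} = \left(R + 0\right) \left(R + 2\right) = R \left(2 + R\right)$)
$l{\left(\left(p{\left(1 \right)} - 5\right) \left(O{\left(3,-1 \right)} + 4\right) \right)} \left(83 + 159\right) = \left(8 - 5\right) \left(\left(- \frac{1}{6}\right) \left(-1\right) + 4\right) \left(2 + \left(8 - 5\right) \left(\left(- \frac{1}{6}\right) \left(-1\right) + 4\right)\right) \left(83 + 159\right) = 3 \left(\frac{1}{6} + 4\right) \left(2 + 3 \left(\frac{1}{6} + 4\right)\right) 242 = 3 \cdot \frac{25}{6} \left(2 + 3 \cdot \frac{25}{6}\right) 242 = \frac{25 \left(2 + \frac{25}{2}\right)}{2} \cdot 242 = \frac{25}{2} \cdot \frac{29}{2} \cdot 242 = \frac{725}{4} \cdot 242 = \frac{87725}{2}$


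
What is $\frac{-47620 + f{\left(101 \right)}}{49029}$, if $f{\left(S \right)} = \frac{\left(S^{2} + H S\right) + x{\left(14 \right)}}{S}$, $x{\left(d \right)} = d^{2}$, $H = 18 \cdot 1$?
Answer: $- \frac{1599135}{1650643} \approx -0.96879$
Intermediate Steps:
$H = 18$
$f{\left(S \right)} = \frac{196 + S^{2} + 18 S}{S}$ ($f{\left(S \right)} = \frac{\left(S^{2} + 18 S\right) + 14^{2}}{S} = \frac{\left(S^{2} + 18 S\right) + 196}{S} = \frac{196 + S^{2} + 18 S}{S}$)
$\frac{-47620 + f{\left(101 \right)}}{49029} = \frac{-47620 + \left(18 + 101 + \frac{196}{101}\right)}{49029} = \left(-47620 + \left(18 + 101 + 196 \cdot \frac{1}{101}\right)\right) \frac{1}{49029} = \left(-47620 + \left(18 + 101 + \frac{196}{101}\right)\right) \frac{1}{49029} = \left(-47620 + \frac{12215}{101}\right) \frac{1}{49029} = \left(- \frac{4797405}{101}\right) \frac{1}{49029} = - \frac{1599135}{1650643}$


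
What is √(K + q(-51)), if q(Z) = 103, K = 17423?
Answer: √17526 ≈ 132.39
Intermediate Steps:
√(K + q(-51)) = √(17423 + 103) = √17526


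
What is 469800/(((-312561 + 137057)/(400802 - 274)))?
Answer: -11760503400/10969 ≈ -1.0722e+6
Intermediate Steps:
469800/(((-312561 + 137057)/(400802 - 274))) = 469800/((-175504/400528)) = 469800/((-175504*1/400528)) = 469800/(-10969/25033) = 469800*(-25033/10969) = -11760503400/10969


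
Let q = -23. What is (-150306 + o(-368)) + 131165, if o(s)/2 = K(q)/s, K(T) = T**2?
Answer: -153151/8 ≈ -19144.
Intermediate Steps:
o(s) = 1058/s (o(s) = 2*((-23)**2/s) = 2*(529/s) = 1058/s)
(-150306 + o(-368)) + 131165 = (-150306 + 1058/(-368)) + 131165 = (-150306 + 1058*(-1/368)) + 131165 = (-150306 - 23/8) + 131165 = -1202471/8 + 131165 = -153151/8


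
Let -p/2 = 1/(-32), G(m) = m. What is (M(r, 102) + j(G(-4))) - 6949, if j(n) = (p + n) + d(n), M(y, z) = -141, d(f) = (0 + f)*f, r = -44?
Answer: -113247/16 ≈ -7077.9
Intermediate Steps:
d(f) = f² (d(f) = f*f = f²)
p = 1/16 (p = -2/(-32) = -2*(-1/32) = 1/16 ≈ 0.062500)
j(n) = 1/16 + n + n² (j(n) = (1/16 + n) + n² = 1/16 + n + n²)
(M(r, 102) + j(G(-4))) - 6949 = (-141 + (1/16 - 4 + (-4)²)) - 6949 = (-141 + (1/16 - 4 + 16)) - 6949 = (-141 + 193/16) - 6949 = -2063/16 - 6949 = -113247/16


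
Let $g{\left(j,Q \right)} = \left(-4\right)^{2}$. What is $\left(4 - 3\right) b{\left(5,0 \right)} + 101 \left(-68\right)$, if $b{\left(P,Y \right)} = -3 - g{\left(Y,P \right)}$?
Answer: $-6887$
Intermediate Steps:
$g{\left(j,Q \right)} = 16$
$b{\left(P,Y \right)} = -19$ ($b{\left(P,Y \right)} = -3 - 16 = -19$)
$\left(4 - 3\right) b{\left(5,0 \right)} + 101 \left(-68\right) = \left(4 - 3\right) \left(-19\right) + 101 \left(-68\right) = \left(4 - 3\right) \left(-19\right) - 6868 = 1 \left(-19\right) - 6868 = -19 - 6868 = -6887$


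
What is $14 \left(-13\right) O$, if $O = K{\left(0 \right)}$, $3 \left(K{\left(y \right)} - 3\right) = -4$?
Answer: $- \frac{910}{3} \approx -303.33$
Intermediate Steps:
$K{\left(y \right)} = \frac{5}{3}$ ($K{\left(y \right)} = 3 + \frac{1}{3} \left(-4\right) = 3 - \frac{4}{3} = \frac{5}{3}$)
$O = \frac{5}{3} \approx 1.6667$
$14 \left(-13\right) O = 14 \left(-13\right) \frac{5}{3} = \left(-182\right) \frac{5}{3} = - \frac{910}{3}$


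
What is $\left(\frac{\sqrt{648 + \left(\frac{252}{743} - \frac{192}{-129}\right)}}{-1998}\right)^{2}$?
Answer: $\frac{5190335}{31885133949} \approx 0.00016278$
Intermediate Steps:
$\left(\frac{\sqrt{648 + \left(\frac{252}{743} - \frac{192}{-129}\right)}}{-1998}\right)^{2} = \left(\sqrt{648 + \left(252 \cdot \frac{1}{743} - - \frac{64}{43}\right)} \left(- \frac{1}{1998}\right)\right)^{2} = \left(\sqrt{648 + \left(\frac{252}{743} + \frac{64}{43}\right)} \left(- \frac{1}{1998}\right)\right)^{2} = \left(\sqrt{648 + \frac{58388}{31949}} \left(- \frac{1}{1998}\right)\right)^{2} = \left(\sqrt{\frac{20761340}{31949}} \left(- \frac{1}{1998}\right)\right)^{2} = \left(\frac{2 \sqrt{165826012915}}{31949} \left(- \frac{1}{1998}\right)\right)^{2} = \left(- \frac{\sqrt{165826012915}}{31917051}\right)^{2} = \frac{5190335}{31885133949}$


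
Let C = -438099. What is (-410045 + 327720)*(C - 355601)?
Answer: 65341352500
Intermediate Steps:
(-410045 + 327720)*(C - 355601) = (-410045 + 327720)*(-438099 - 355601) = -82325*(-793700) = 65341352500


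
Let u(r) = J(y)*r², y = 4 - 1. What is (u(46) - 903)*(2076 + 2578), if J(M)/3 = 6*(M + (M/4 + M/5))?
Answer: 3834425946/5 ≈ 7.6688e+8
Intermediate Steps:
y = 3
J(M) = 261*M/10 (J(M) = 3*(6*(M + (M/4 + M/5))) = 3*(6*(M + 9*M/20)) = 3*(6*(29*M/20)) = 3*(87*M/10) = 261*M/10)
u(r) = 783*r²/10 (u(r) = ((261/10)*3)*r² = 783*r²/10)
(u(46) - 903)*(2076 + 2578) = ((783/10)*46² - 903)*(2076 + 2578) = ((783/10)*2116 - 903)*4654 = (828414/5 - 903)*4654 = (823899/5)*4654 = 3834425946/5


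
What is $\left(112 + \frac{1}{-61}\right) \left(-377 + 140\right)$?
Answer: $- \frac{1618947}{61} \approx -26540.0$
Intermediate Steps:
$\left(112 + \frac{1}{-61}\right) \left(-377 + 140\right) = \left(112 - \frac{1}{61}\right) \left(-237\right) = \frac{6831}{61} \left(-237\right) = - \frac{1618947}{61}$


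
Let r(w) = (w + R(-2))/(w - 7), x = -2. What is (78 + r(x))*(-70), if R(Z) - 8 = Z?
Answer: -48860/9 ≈ -5428.9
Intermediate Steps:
R(Z) = 8 + Z
r(w) = (6 + w)/(-7 + w) (r(w) = (w + (8 - 2))/(w - 7) = (w + 6)/(-7 + w) = (6 + w)/(-7 + w))
(78 + r(x))*(-70) = (78 + (6 - 2)/(-7 - 2))*(-70) = (78 + 4/(-9))*(-70) = (78 - ⅑*4)*(-70) = (78 - 4/9)*(-70) = (698/9)*(-70) = -48860/9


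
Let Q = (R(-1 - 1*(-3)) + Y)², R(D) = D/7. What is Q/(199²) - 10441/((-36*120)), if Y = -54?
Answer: 20870972329/8382739680 ≈ 2.4898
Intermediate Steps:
R(D) = D/7 (R(D) = D*(⅐) = D/7)
Q = 141376/49 (Q = ((-1 - 1*(-3))/7 - 54)² = ((-1 + 3)/7 - 54)² = ((⅐)*2 - 54)² = (2/7 - 54)² = (-376/7)² = 141376/49 ≈ 2885.2)
Q/(199²) - 10441/((-36*120)) = 141376/(49*(199²)) - 10441/((-36*120)) = (141376/49)/39601 - 10441/(-4320) = (141376/49)*(1/39601) - 10441*(-1/4320) = 141376/1940449 + 10441/4320 = 20870972329/8382739680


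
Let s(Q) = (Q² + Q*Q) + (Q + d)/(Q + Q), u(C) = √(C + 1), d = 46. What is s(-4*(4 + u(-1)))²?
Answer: 66863329/256 ≈ 2.6119e+5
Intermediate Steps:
u(C) = √(1 + C)
s(Q) = 2*Q² + (46 + Q)/(2*Q) (s(Q) = (Q² + Q*Q) + (Q + 46)/(Q + Q) = (Q² + Q²) + (46 + Q)/((2*Q)) = 2*Q² + (46 + Q)*(1/(2*Q)) = 2*Q² + (46 + Q)/(2*Q))
s(-4*(4 + u(-1)))² = ((46 - 4*(4 + √(1 - 1)) + 4*(-4*(4 + √(1 - 1)))³)/(2*((-4*(4 + √(1 - 1))))))² = ((46 - 4*(4 + √0) + 4*(-4*(4 + √0))³)/(2*((-4*(4 + √0)))))² = ((46 - 4*(4 + 0) + 4*(-4*(4 + 0))³)/(2*((-4*(4 + 0)))))² = ((46 - 4*4 + 4*(-4*4)³)/(2*((-4*4))))² = ((½)*(46 - 16 + 4*(-16)³)/(-16))² = ((½)*(-1/16)*(46 - 16 + 4*(-4096)))² = ((½)*(-1/16)*(46 - 16 - 16384))² = ((½)*(-1/16)*(-16354))² = (8177/16)² = 66863329/256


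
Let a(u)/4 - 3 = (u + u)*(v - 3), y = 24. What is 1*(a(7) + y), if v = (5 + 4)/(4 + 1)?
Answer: -156/5 ≈ -31.200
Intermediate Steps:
v = 9/5 ≈ 1.8000
a(u) = 12 - 48*u/5 (a(u) = 12 + 4*((u + u)*(9/5 - 3)) = 12 + 4*((2*u)*(-6/5)) = 12 + 4*(-12*u/5) = 12 - 48*u/5)
1*(a(7) + y) = 1*((12 - 48/5*7) + 24) = 1*((12 - 336/5) + 24) = 1*(-276/5 + 24) = 1*(-156/5) = -156/5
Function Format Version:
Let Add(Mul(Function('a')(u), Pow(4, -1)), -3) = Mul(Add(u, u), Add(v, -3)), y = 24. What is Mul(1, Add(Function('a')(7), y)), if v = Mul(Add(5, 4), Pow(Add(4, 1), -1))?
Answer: Rational(-156, 5) ≈ -31.200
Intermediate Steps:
v = Rational(9, 5) (v = Mul(9, Pow(5, -1)) = Mul(9, Rational(1, 5)) = Rational(9, 5) ≈ 1.8000)
Function('a')(u) = Add(12, Mul(Rational(-48, 5), u)) (Function('a')(u) = Add(12, Mul(4, Mul(Add(u, u), Add(Rational(9, 5), -3)))) = Add(12, Mul(4, Mul(Mul(2, u), Rational(-6, 5)))) = Add(12, Mul(4, Mul(Rational(-12, 5), u))) = Add(12, Mul(Rational(-48, 5), u)))
Mul(1, Add(Function('a')(7), y)) = Mul(1, Add(Add(12, Mul(Rational(-48, 5), 7)), 24)) = Mul(1, Add(Add(12, Rational(-336, 5)), 24)) = Mul(1, Add(Rational(-276, 5), 24)) = Mul(1, Rational(-156, 5)) = Rational(-156, 5)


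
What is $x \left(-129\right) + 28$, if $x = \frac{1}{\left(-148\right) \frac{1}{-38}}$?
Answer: $- \frac{379}{74} \approx -5.1216$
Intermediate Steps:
$x = \frac{19}{74}$ ($x = \frac{1}{\left(-148\right) \left(- \frac{1}{38}\right)} = \frac{1}{\frac{74}{19}} = \frac{19}{74} \approx 0.25676$)
$x \left(-129\right) + 28 = \frac{19}{74} \left(-129\right) + 28 = - \frac{2451}{74} + 28 = - \frac{379}{74}$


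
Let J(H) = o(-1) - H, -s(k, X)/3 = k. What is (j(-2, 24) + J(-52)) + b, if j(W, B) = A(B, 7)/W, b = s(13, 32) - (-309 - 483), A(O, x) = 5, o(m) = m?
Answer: 1603/2 ≈ 801.50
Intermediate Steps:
s(k, X) = -3*k
b = 753 (b = -3*13 - (-309 - 483) = -39 - 1*(-792) = -39 + 792 = 753)
J(H) = -1 - H
j(W, B) = 5/W
(j(-2, 24) + J(-52)) + b = (5/(-2) + (-1 - 1*(-52))) + 753 = (5*(-½) + (-1 + 52)) + 753 = (-5/2 + 51) + 753 = 97/2 + 753 = 1603/2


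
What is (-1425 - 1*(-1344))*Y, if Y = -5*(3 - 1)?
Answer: 810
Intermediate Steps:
Y = -10 (Y = -5*2 = -10)
(-1425 - 1*(-1344))*Y = (-1425 - 1*(-1344))*(-10) = (-1425 + 1344)*(-10) = -81*(-10) = 810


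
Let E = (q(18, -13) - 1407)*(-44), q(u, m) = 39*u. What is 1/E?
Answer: 1/31020 ≈ 3.2237e-5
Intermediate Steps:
E = 31020 (E = (39*18 - 1407)*(-44) = (702 - 1407)*(-44) = -705*(-44) = 31020)
1/E = 1/31020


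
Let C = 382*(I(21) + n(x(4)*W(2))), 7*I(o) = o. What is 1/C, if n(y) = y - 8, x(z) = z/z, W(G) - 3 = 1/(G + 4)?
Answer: -3/2101 ≈ -0.0014279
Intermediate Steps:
W(G) = 3 + 1/(4 + G) (W(G) = 3 + 1/(G + 4) = 3 + 1/(4 + G))
x(z) = 1
I(o) = o/7
n(y) = -8 + y
C = -2101/3 (C = 382*((⅐)*21 + (-8 + 1*((13 + 3*2)/(4 + 2)))) = 382*(3 + (-8 + 1*((13 + 6)/6))) = 382*(3 + (-8 + 1*((⅙)*19))) = 382*(3 + (-8 + 1*(19/6))) = 382*(3 + (-8 + 19/6)) = 382*(3 - 29/6) = 382*(-11/6) = -2101/3 ≈ -700.33)
1/C = 1/(-2101/3) = -3/2101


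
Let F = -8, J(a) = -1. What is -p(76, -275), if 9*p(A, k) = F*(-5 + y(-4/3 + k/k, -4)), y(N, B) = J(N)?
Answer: -16/3 ≈ -5.3333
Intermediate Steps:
y(N, B) = -1
p(A, k) = 16/3 (p(A, k) = (-8*(-5 - 1))/9 = (-8*(-6))/9 = (⅑)*48 = 16/3)
-p(76, -275) = -1*16/3 = -16/3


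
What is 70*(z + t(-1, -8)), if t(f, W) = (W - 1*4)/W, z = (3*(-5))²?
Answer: 15855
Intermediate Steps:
z = 225 (z = (-15)² = 225)
t(f, W) = (-4 + W)/W (t(f, W) = (W - 4)/W = (-4 + W)/W)
70*(z + t(-1, -8)) = 70*(225 + (-4 - 8)/(-8)) = 70*(225 - ⅛*(-12)) = 70*(225 + 3/2) = 70*(453/2) = 15855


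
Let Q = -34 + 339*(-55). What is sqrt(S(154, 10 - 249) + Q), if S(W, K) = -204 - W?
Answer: I*sqrt(19037) ≈ 137.97*I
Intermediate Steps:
Q = -18679 (Q = -34 - 18645 = -18679)
sqrt(S(154, 10 - 249) + Q) = sqrt((-204 - 1*154) - 18679) = sqrt((-204 - 154) - 18679) = sqrt(-358 - 18679) = sqrt(-19037) = I*sqrt(19037)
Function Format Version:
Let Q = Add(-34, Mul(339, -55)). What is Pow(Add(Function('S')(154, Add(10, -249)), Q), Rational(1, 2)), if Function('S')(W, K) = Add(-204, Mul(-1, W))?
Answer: Mul(I, Pow(19037, Rational(1, 2))) ≈ Mul(137.97, I)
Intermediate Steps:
Q = -18679 (Q = Add(-34, -18645) = -18679)
Pow(Add(Function('S')(154, Add(10, -249)), Q), Rational(1, 2)) = Pow(Add(Add(-204, Mul(-1, 154)), -18679), Rational(1, 2)) = Pow(Add(Add(-204, -154), -18679), Rational(1, 2)) = Pow(Add(-358, -18679), Rational(1, 2)) = Pow(-19037, Rational(1, 2)) = Mul(I, Pow(19037, Rational(1, 2)))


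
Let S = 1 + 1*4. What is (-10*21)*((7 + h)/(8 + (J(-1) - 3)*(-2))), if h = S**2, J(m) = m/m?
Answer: -560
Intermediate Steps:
J(m) = 1
S = 5 (S = 1 + 4 = 5)
h = 25 (h = 5**2 = 25)
(-10*21)*((7 + h)/(8 + (J(-1) - 3)*(-2))) = (-10*21)*((7 + 25)/(8 + (1 - 3)*(-2))) = -6720/(8 - 2*(-2)) = -6720/(8 + 4) = -6720/12 = -210*8/3 = -560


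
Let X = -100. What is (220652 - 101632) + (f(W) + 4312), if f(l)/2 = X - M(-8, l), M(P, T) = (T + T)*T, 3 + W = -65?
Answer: 104636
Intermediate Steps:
W = -68 (W = -3 - 65 = -68)
M(P, T) = 2*T**2 (M(P, T) = (2*T)*T = 2*T**2)
f(l) = -200 - 4*l**2 (f(l) = 2*(-100 - 2*l**2) = -200 - 4*l**2)
(220652 - 101632) + (f(W) + 4312) = (220652 - 101632) + ((-200 - 4*(-68)**2) + 4312) = 119020 + ((-200 - 4*4624) + 4312) = 119020 + ((-200 - 18496) + 4312) = 119020 + (-18696 + 4312) = 119020 - 14384 = 104636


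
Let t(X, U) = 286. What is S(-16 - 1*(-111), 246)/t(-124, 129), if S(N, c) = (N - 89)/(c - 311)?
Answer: -3/9295 ≈ -0.00032275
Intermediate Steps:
S(N, c) = (-89 + N)/(-311 + c)
S(-16 - 1*(-111), 246)/t(-124, 129) = ((-89 + (-16 - 1*(-111)))/(-311 + 246))/286 = ((-89 + (-16 + 111))/(-65))*(1/286) = -(-89 + 95)/65*(1/286) = -1/65*6*(1/286) = -6/65*1/286 = -3/9295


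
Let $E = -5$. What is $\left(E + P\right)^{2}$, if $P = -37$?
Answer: $1764$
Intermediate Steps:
$\left(E + P\right)^{2} = \left(-5 - 37\right)^{2} = \left(-42\right)^{2} = 1764$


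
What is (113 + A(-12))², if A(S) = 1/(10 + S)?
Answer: 50625/4 ≈ 12656.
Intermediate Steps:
(113 + A(-12))² = (113 + 1/(10 - 12))² = (113 + 1/(-2))² = (113 - ½)² = (225/2)² = 50625/4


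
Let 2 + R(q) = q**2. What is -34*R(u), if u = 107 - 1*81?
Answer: -22916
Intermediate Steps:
u = 26 (u = 107 - 81 = 26)
R(q) = -2 + q**2
-34*R(u) = -34*(-2 + 26**2) = -34*(-2 + 676) = -34*674 = -22916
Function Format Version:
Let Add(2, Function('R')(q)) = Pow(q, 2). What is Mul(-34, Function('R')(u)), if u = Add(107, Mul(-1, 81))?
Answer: -22916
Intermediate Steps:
u = 26 (u = Add(107, -81) = 26)
Function('R')(q) = Add(-2, Pow(q, 2))
Mul(-34, Function('R')(u)) = Mul(-34, Add(-2, Pow(26, 2))) = Mul(-34, Add(-2, 676)) = Mul(-34, 674) = -22916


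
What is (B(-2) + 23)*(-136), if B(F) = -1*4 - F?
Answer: -2856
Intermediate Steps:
B(F) = -4 - F
(B(-2) + 23)*(-136) = ((-4 - 1*(-2)) + 23)*(-136) = ((-4 + 2) + 23)*(-136) = (-2 + 23)*(-136) = 21*(-136) = -2856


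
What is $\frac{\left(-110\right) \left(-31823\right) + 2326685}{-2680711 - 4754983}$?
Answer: $- \frac{5827215}{7435694} \approx -0.78368$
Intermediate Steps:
$\frac{\left(-110\right) \left(-31823\right) + 2326685}{-2680711 - 4754983} = \frac{3500530 + 2326685}{-7435694} = 5827215 \left(- \frac{1}{7435694}\right) = - \frac{5827215}{7435694}$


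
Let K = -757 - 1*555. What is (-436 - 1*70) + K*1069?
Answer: -1403034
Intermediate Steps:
K = -1312 (K = -757 - 555 = -1312)
(-436 - 1*70) + K*1069 = (-436 - 1*70) - 1312*1069 = (-436 - 70) - 1402528 = -506 - 1402528 = -1403034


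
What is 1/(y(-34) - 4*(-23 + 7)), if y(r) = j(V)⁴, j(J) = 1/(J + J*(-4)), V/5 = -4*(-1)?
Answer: 12960000/829440001 ≈ 0.015625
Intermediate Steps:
V = 20 (V = 5*(-4*(-1)) = 5*4 = 20)
j(J) = -1/(3*J) (j(J) = 1/(J - 4*J) = 1/(-3*J) = -1/(3*J))
y(r) = 1/12960000 (y(r) = (-⅓/20)⁴ = (-⅓*1/20)⁴ = (-1/60)⁴ = 1/12960000)
1/(y(-34) - 4*(-23 + 7)) = 1/(1/12960000 - 4*(-23 + 7)) = 1/(1/12960000 - 4*(-16)) = 1/(1/12960000 + 64) = 1/(829440001/12960000) = 12960000/829440001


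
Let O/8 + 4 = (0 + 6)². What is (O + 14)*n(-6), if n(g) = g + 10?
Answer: 1080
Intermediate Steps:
n(g) = 10 + g
O = 256 (O = -32 + 8*(0 + 6)² = -32 + 8*6² = -32 + 8*36 = -32 + 288 = 256)
(O + 14)*n(-6) = (256 + 14)*(10 - 6) = 270*4 = 1080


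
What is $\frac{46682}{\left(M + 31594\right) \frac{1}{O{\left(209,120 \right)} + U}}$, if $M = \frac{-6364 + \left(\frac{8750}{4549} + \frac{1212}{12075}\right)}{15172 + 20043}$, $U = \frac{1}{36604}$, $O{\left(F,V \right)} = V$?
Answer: $\frac{66105693317401137908375}{372829437554879189592} \approx 177.31$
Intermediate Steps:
$U = \frac{1}{36604} \approx 2.7319 \cdot 10^{-5}$
$M = - \frac{116486033354}{644776965875}$ ($M = \frac{-6364 + \left(8750 \cdot \frac{1}{4549} + 1212 \cdot \frac{1}{12075}\right)}{35215} = \left(-6364 + \left(\frac{8750}{4549} + \frac{404}{4025}\right)\right) \frac{1}{35215} = \left(-6364 + \frac{37056546}{18309725}\right) \frac{1}{35215} = \left(- \frac{116486033354}{18309725}\right) \frac{1}{35215} = - \frac{116486033354}{644776965875} \approx -0.18066$)
$\frac{46682}{\left(M + 31594\right) \frac{1}{O{\left(209,120 \right)} + U}} = \frac{46682}{\left(- \frac{116486033354}{644776965875} + 31594\right) \frac{1}{120 + \frac{1}{36604}}} = \frac{46682}{\frac{20370966973821396}{644776965875} \frac{1}{\frac{4392481}{36604}}} = \frac{46682}{\frac{20370966973821396}{644776965875} \cdot \frac{36604}{4392481}} = \frac{46682}{\frac{745658875109758379184}{2832170571843585875}} = 46682 \cdot \frac{2832170571843585875}{745658875109758379184} = \frac{66105693317401137908375}{372829437554879189592}$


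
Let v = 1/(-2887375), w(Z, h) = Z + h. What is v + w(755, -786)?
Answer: -89508626/2887375 ≈ -31.000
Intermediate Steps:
v = -1/2887375 ≈ -3.4634e-7
v + w(755, -786) = -1/2887375 + (755 - 786) = -1/2887375 - 31 = -89508626/2887375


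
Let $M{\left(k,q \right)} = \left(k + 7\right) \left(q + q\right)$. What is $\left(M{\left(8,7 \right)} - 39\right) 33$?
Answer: $5643$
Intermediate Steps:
$M{\left(k,q \right)} = 2 q \left(7 + k\right)$ ($M{\left(k,q \right)} = \left(7 + k\right) 2 q = 2 q \left(7 + k\right)$)
$\left(M{\left(8,7 \right)} - 39\right) 33 = \left(2 \cdot 7 \left(7 + 8\right) - 39\right) 33 = \left(2 \cdot 7 \cdot 15 - 39\right) 33 = \left(210 - 39\right) 33 = 171 \cdot 33 = 5643$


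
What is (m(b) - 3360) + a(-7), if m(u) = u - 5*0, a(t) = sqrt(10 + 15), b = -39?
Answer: -3394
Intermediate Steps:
a(t) = 5 (a(t) = sqrt(25) = 5)
m(u) = u (m(u) = u + 0 = u)
(m(b) - 3360) + a(-7) = (-39 - 3360) + 5 = -3399 + 5 = -3394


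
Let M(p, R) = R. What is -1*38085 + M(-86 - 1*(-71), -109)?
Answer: -38194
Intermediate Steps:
-1*38085 + M(-86 - 1*(-71), -109) = -1*38085 - 109 = -38085 - 109 = -38194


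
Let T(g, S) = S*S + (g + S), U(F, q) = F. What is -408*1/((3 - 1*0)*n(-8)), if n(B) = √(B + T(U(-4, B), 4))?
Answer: -34*√2 ≈ -48.083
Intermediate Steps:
T(g, S) = S + g + S² (T(g, S) = S² + (S + g) = S + g + S²)
n(B) = √(16 + B) (n(B) = √(B + (4 - 4 + 4²)) = √(B + (4 - 4 + 16)) = √(B + 16) = √(16 + B))
-408*1/((3 - 1*0)*n(-8)) = -408*1/((3 - 1*0)*√(16 - 8)) = -408*√2/(4*(3 + 0)) = -408*√2/12 = -34*√2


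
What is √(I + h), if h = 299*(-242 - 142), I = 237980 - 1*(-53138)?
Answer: 7*√3598 ≈ 419.88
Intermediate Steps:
I = 291118 (I = 237980 + 53138 = 291118)
h = -114816 (h = 299*(-384) = -114816)
√(I + h) = √(291118 - 114816) = √176302 = 7*√3598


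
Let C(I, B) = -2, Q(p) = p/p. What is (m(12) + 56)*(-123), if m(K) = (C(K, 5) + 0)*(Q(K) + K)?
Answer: -3690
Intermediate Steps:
Q(p) = 1
m(K) = -2 - 2*K (m(K) = (-2 + 0)*(1 + K) = -2*(1 + K) = -2 - 2*K)
(m(12) + 56)*(-123) = ((-2 - 2*12) + 56)*(-123) = ((-2 - 24) + 56)*(-123) = (-26 + 56)*(-123) = 30*(-123) = -3690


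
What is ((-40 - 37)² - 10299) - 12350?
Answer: -16720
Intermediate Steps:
((-40 - 37)² - 10299) - 12350 = ((-77)² - 10299) - 12350 = (5929 - 10299) - 12350 = -4370 - 12350 = -16720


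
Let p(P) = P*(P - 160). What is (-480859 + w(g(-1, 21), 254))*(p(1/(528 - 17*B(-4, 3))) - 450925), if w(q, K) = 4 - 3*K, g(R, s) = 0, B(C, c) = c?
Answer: 5490358381132372/25281 ≈ 2.1717e+11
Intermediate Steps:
p(P) = P*(-160 + P)
(-480859 + w(g(-1, 21), 254))*(p(1/(528 - 17*B(-4, 3))) - 450925) = (-480859 + (4 - 3*254))*((-160 + 1/(528 - 17*3))/(528 - 17*3) - 450925) = (-480859 + (4 - 762))*((-160 + 1/(528 - 51))/(528 - 51) - 450925) = (-480859 - 758)*((-160 + 1/477)/477 - 450925) = -481617*((-160 + 1/477)/477 - 450925) = -481617*((1/477)*(-76319/477) - 450925) = -481617*(-76319/227529 - 450925) = -481617*(-102598590644/227529) = 5490358381132372/25281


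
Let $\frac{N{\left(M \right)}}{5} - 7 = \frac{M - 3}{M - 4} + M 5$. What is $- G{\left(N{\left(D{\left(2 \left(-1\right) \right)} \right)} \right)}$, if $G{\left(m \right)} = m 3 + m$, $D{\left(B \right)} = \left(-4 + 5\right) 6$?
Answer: $-770$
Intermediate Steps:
$D{\left(B \right)} = 6$ ($D{\left(B \right)} = 1 \cdot 6 = 6$)
$N{\left(M \right)} = 35 + 25 M + \frac{5 \left(-3 + M\right)}{-4 + M}$ ($N{\left(M \right)} = 35 + 5 \left(\frac{M - 3}{M - 4} + M 5\right) = 35 + 5 \left(\frac{-3 + M}{-4 + M} + 5 M\right) = 35 + 5 \left(5 M + \frac{-3 + M}{-4 + M}\right) = 35 + \left(25 M + \frac{5 \left(-3 + M\right)}{-4 + M}\right) = 35 + 25 M + \frac{5 \left(-3 + M\right)}{-4 + M}$)
$G{\left(m \right)} = 4 m$ ($G{\left(m \right)} = 3 m + m = 4 m$)
$- G{\left(N{\left(D{\left(2 \left(-1\right) \right)} \right)} \right)} = - 4 \frac{5 \left(-31 - 72 + 5 \cdot 6^{2}\right)}{-4 + 6} = - 4 \frac{5 \left(-31 - 72 + 5 \cdot 36\right)}{2} = - 4 \cdot 5 \cdot \frac{1}{2} \left(-31 - 72 + 180\right) = - 4 \cdot 5 \cdot \frac{1}{2} \cdot 77 = - \frac{4 \cdot 385}{2} = \left(-1\right) 770 = -770$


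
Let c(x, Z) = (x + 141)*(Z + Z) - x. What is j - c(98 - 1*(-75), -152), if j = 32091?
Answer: 127720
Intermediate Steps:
c(x, Z) = -x + 2*Z*(141 + x) (c(x, Z) = (141 + x)*(2*Z) - x = 2*Z*(141 + x) - x = -x + 2*Z*(141 + x))
j - c(98 - 1*(-75), -152) = 32091 - (-(98 - 1*(-75)) + 282*(-152) + 2*(-152)*(98 - 1*(-75))) = 32091 - (-(98 + 75) - 42864 + 2*(-152)*(98 + 75)) = 32091 - (-1*173 - 42864 + 2*(-152)*173) = 32091 - (-173 - 42864 - 52592) = 32091 - 1*(-95629) = 32091 + 95629 = 127720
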